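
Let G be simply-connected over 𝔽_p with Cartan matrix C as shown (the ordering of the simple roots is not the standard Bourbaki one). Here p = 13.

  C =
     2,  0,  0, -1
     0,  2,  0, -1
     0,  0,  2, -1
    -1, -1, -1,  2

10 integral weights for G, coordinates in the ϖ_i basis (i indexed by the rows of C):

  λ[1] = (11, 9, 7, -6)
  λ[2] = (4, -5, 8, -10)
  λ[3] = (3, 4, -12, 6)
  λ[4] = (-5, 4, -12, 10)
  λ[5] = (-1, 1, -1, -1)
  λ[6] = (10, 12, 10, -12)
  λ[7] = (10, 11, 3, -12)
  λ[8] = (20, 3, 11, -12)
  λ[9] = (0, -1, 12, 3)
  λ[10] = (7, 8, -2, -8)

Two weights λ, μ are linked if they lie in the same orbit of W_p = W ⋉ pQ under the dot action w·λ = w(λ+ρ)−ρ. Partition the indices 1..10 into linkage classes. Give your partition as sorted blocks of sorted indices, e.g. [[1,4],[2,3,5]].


Type D_4, rank 4, |W|=192; reorder rows/cols to standard.

W_13-reps of the 10 weights in Ā_13 (same 4-coord order as C):

  λ_1 → (0, 2, 4, 1);  λ_2 → (0, 1, 4, 4);  λ_3 → (0, 1, 7, 1);  λ_4 → (0, 1, 7, 1);  λ_5 → (0, 2, 0, 0);  λ_6 → (0, 2, 0, 0);  λ_7 → (0, 1, 7, 1);  λ_8 → (0, 1, 7, 1);  λ_9 → (0, 1, 4, 4);  λ_10 → (0, 1, 7, 1)

Grouping the 10 weights by Ā_13-representative: 4 linkage classes.

[[1], [2, 9], [3, 4, 7, 8, 10], [5, 6]]


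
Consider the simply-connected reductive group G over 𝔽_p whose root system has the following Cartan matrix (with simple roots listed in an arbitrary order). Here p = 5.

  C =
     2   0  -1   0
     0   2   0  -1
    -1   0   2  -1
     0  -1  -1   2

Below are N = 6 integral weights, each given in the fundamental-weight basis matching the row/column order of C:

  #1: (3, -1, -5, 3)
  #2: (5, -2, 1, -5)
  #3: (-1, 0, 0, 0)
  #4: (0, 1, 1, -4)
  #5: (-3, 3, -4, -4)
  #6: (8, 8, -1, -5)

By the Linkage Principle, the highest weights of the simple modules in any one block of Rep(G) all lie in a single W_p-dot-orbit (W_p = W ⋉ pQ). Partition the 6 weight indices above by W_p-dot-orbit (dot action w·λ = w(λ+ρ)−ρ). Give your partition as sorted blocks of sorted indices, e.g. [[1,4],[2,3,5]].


A_4 Cartan matrix, 4 simple roots permuted; ρ=(1,1,1,1).

Ā_5 reps of the 6 weights (A_4, coords as presented):

  λ_1 → (0, 0, 4, 0);  λ_2 → (0, 1, 1, 1);  λ_3 → (0, 1, 1, 1);  λ_4 → (0, 1, 1, 1);  λ_5 → (0, 1, 1, 1);  λ_6 → (0, 0, 4, 0)

Linkage partition of the 6 weights (2 classes, p=5):

[[1, 6], [2, 3, 4, 5]]


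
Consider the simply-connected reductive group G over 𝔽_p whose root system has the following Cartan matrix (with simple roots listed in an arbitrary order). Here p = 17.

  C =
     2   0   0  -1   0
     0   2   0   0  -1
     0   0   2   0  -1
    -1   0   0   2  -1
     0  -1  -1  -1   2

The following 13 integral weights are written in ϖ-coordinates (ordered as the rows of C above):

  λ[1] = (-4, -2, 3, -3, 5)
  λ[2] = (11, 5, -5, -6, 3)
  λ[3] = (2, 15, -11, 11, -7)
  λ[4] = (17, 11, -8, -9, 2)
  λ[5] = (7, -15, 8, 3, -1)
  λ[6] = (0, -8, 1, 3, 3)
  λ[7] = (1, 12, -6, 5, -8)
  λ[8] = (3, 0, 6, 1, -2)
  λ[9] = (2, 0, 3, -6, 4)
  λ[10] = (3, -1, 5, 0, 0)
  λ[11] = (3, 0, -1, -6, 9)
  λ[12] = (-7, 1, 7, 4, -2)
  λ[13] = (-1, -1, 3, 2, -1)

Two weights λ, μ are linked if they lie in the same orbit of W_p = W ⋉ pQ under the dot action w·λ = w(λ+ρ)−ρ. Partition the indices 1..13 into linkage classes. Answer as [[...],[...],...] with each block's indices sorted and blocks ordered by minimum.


C ↔ D_5 under row/col permutation; |W(D_5)| = 1920.

Each λ_j+ρ reduced to Ā_17; 5-tuples below use C's row order:

  1: (2, 1, 4, 3, 0) · 2: (7, 1, 1, 0, 4) · 3: (4, 0, 6, 1, 1) · 4: (2, 1, 4, 3, 0) · 5: (2, 1, 4, 3, 0) · 6: (1, 4, 1, 1, 2) · 7: (4, 0, 6, 1, 1) · 8: (4, 0, 6, 1, 1) · 9: (2, 1, 4, 3, 0) · 10: (4, 0, 6, 1, 1) · 11: (1, 1, 0, 1, 5) · 12: (4, 0, 6, 1, 1) · 13: (0, 0, 4, 3, 0)

Linkage partition of the 13 weights (6 classes, p=17):

[[1, 4, 5, 9], [2], [3, 7, 8, 10, 12], [6], [11], [13]]


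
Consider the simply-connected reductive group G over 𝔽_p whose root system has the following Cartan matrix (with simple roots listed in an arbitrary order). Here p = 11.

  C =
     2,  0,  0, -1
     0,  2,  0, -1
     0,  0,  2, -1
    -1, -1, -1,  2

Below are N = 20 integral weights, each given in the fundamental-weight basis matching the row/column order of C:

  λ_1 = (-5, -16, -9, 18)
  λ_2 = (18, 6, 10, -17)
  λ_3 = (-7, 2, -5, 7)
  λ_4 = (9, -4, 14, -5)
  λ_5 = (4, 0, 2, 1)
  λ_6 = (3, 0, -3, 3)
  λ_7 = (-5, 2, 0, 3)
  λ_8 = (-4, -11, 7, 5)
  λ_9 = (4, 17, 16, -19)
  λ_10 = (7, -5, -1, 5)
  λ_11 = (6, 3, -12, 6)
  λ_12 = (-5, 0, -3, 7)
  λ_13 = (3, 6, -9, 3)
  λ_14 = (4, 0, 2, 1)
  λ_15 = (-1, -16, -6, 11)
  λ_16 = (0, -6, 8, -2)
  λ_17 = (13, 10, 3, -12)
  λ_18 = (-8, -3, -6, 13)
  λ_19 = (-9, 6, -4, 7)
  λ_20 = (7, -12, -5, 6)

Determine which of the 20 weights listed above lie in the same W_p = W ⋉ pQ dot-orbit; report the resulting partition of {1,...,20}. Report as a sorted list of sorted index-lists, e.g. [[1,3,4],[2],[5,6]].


Root system D_4: the 4×4 matrix C matches after relabeling.

Alcove-folded reps (p=11, 20 weights, presented ϖ-order):

  λ_1+ρ ↦ (0, 3, 4, 0);  λ_2+ρ ↦ (5, 1, 3, 0);  λ_3+ρ ↦ (4, 1, 2, 2);  λ_4+ρ ↦ (4, 3, 1, 0);  λ_5+ρ ↦ (5, 1, 3, 0);  λ_6+ρ ↦ (4, 1, 2, 2);  λ_7+ρ ↦ (4, 3, 1, 0);  λ_8+ρ ↦ (4, 3, 1, 0);  λ_9+ρ ↦ (0, 1, 0, 4);  λ_10+ρ ↦ (5, 1, 3, 0);  λ_11+ρ ↦ (0, 3, 4, 0);  λ_12+ρ ↦ (4, 1, 2, 2);  λ_13+ρ ↦ (0, 3, 4, 0);  λ_14+ρ ↦ (5, 1, 3, 0);  λ_15+ρ ↦ (4, 3, 1, 0);  λ_16+ρ ↦ (5, 1, 3, 0);  λ_17+ρ ↦ (0, 3, 4, 0);  λ_18+ρ ↦ (4, 1, 2, 2);  λ_19+ρ ↦ (4, 3, 1, 0);  λ_20+ρ ↦ (0, 3, 4, 0)

Linkage partition of the 20 weights (5 classes, p=11):

[[1, 11, 13, 17, 20], [2, 5, 10, 14, 16], [3, 6, 12, 18], [4, 7, 8, 15, 19], [9]]


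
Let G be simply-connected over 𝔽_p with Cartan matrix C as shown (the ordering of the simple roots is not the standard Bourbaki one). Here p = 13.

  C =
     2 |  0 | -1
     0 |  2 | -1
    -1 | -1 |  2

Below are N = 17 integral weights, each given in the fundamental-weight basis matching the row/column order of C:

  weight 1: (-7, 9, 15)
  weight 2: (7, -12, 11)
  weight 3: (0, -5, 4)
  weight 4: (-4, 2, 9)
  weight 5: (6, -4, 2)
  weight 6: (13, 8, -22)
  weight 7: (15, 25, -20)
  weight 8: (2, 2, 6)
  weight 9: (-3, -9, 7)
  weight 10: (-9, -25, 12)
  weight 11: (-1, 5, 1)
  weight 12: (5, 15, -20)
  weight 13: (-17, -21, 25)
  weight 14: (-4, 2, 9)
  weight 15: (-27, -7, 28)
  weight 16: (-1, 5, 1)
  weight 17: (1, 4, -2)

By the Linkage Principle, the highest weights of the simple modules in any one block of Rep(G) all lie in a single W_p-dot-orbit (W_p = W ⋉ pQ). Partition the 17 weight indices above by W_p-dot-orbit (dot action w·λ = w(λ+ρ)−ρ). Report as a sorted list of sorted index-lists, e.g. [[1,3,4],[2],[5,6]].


Cartan matrix: type A_3 (|W|=24); un-permuting the 3 rows.

λ_j+ρ reflected into Ā_13 (⟨·,θ^∨⟩≤13); 3-tuples as given:

  1: (7, 3, 0)
  2: (1, 4, 1)
  3: (1, 4, 1)
  4: (3, 3, 7)
  5: (7, 3, 0)
  6: (1, 4, 1)
  7: (7, 3, 0)
  8: (3, 3, 7)
  9: (0, 6, 2)
  10: (0, 6, 2)
  11: (0, 6, 2)
  12: (7, 3, 0)
  13: (7, 3, 0)
  14: (3, 3, 7)
  15: (3, 3, 7)
  16: (0, 6, 2)
  17: (1, 4, 1)

The 17 indices split into 4 linkage classes (same alcove rep ⇔ same W_13-dot-orbit):

[[1, 5, 7, 12, 13], [2, 3, 6, 17], [4, 8, 14, 15], [9, 10, 11, 16]]


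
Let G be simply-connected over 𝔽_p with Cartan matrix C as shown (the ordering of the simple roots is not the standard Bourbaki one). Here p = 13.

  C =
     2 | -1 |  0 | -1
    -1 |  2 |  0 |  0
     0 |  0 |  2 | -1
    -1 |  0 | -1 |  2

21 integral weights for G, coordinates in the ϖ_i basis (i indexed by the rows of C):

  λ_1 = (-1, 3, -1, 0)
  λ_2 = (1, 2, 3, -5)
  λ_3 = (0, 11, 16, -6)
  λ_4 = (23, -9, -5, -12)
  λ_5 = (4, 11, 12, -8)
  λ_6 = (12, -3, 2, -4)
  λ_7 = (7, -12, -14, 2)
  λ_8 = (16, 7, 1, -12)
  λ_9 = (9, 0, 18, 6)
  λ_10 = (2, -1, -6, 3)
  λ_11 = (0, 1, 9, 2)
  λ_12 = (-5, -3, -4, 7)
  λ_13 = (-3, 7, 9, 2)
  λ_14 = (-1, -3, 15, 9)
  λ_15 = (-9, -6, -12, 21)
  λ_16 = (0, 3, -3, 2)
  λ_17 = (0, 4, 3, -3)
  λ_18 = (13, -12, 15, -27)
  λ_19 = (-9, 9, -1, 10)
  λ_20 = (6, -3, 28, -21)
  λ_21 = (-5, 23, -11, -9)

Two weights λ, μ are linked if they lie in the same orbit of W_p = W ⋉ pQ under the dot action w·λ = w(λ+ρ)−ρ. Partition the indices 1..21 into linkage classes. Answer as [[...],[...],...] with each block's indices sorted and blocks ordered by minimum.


Dynkin diagram of C (from the 6 off-diagonal −1 entries): A_4.

Folding the 21 weights λ_j+ρ into Ā_13 (reps in the given 4-coord order):

  1: (0, 4, 0, 1)
  2: (2, 1, 0, 2)
  3: (0, 4, 0, 1)
  4: (2, 1, 0, 2)
  5: (2, 0, 4, 1)
  6: (8, 2, 0, 3)
  7: (8, 2, 0, 3)
  8: (1, 4, 2, 1)
  9: (2, 0, 4, 1)
  10: (2, 0, 4, 1)
  11: (0, 1, 7, 3)
  12: (1, 4, 2, 1)
  13: (2, 0, 4, 1)
  14: (8, 2, 0, 3)
  15: (2, 1, 0, 2)
  16: (1, 4, 2, 1)
  17: (1, 4, 2, 1)
  18: (0, 1, 7, 3)
  19: (8, 2, 0, 3)
  20: (2, 0, 4, 1)
  21: (1, 4, 2, 1)

Partition of {1..21} into 6 W_13-dot-orbits:

[[1, 3], [2, 4, 15], [5, 9, 10, 13, 20], [6, 7, 14, 19], [8, 12, 16, 17, 21], [11, 18]]


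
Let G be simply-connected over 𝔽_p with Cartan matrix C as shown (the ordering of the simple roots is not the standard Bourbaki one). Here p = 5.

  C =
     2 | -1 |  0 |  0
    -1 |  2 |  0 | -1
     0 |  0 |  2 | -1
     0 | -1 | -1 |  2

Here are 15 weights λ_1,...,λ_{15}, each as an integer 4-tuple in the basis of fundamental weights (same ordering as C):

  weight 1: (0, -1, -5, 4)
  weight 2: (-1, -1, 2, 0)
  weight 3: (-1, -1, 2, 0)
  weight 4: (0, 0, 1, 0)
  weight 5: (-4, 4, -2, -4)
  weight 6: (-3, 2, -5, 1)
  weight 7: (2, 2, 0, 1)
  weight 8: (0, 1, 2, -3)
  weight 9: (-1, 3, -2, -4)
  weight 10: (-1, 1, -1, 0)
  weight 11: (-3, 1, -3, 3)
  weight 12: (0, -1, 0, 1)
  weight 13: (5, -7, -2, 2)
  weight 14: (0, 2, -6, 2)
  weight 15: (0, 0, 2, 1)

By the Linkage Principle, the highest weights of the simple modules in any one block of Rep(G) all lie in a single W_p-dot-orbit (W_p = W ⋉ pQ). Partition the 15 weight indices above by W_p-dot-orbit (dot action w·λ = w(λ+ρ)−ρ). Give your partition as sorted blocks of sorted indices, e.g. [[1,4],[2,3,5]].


C ↔ A_4 under row/col permutation; |W(A_4)| = 120.

Folding the 15 weights λ_j+ρ into Ā_5 (reps in the given 4-coord order):

    λ_1+ρ ↦ (0, 0, 3, 1)
    λ_2+ρ ↦ (0, 0, 3, 1)
    λ_3+ρ ↦ (0, 0, 3, 1)
    λ_4+ρ ↦ (1, 1, 2, 1)
    λ_5+ρ ↦ (1, 1, 2, 1)
    λ_6+ρ ↦ (1, 1, 2, 1)
    λ_7+ρ ↦ (1, 1, 2, 1)
    λ_8+ρ ↦ (1, 0, 1, 2)
    λ_9+ρ ↦ (0, 0, 3, 1)
    λ_10+ρ ↦ (0, 2, 0, 1)
    λ_11+ρ ↦ (1, 0, 1, 2)
    λ_12+ρ ↦ (1, 0, 1, 2)
    λ_13+ρ ↦ (1, 1, 2, 1)
    λ_14+ρ ↦ (1, 0, 1, 2)
    λ_15+ρ ↦ (1, 0, 1, 2)

Grouping the 15 weights by Ā_5-representative: 4 linkage classes.

[[1, 2, 3, 9], [4, 5, 6, 7, 13], [8, 11, 12, 14, 15], [10]]


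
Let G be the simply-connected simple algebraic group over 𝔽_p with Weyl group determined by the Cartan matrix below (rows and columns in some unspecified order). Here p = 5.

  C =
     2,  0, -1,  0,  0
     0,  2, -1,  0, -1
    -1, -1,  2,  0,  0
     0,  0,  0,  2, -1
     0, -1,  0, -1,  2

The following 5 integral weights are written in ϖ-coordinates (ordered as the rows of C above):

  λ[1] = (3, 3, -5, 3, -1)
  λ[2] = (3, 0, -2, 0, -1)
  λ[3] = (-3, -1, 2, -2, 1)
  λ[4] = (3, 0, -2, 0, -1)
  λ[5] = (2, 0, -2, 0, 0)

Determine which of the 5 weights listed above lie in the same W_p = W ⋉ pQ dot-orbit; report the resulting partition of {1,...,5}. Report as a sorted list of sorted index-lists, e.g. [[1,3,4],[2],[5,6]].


Dynkin diagram of C (from the 8 off-diagonal −1 entries): A_5.

Each λ_j+ρ reduced to Ā_5; 5-tuples below use C's row order:

  λ_1+ρ ↦ (3, 0, 1, 1, 0) · λ_2+ρ ↦ (3, 0, 1, 1, 0) · λ_3+ρ ↦ (2, 0, 1, 1, 1) · λ_4+ρ ↦ (3, 0, 1, 1, 0) · λ_5+ρ ↦ (2, 0, 1, 1, 1)

These 5 weights hit 2 W_5-dot-orbits; sizes (3, 2):

[[1, 2, 4], [3, 5]]


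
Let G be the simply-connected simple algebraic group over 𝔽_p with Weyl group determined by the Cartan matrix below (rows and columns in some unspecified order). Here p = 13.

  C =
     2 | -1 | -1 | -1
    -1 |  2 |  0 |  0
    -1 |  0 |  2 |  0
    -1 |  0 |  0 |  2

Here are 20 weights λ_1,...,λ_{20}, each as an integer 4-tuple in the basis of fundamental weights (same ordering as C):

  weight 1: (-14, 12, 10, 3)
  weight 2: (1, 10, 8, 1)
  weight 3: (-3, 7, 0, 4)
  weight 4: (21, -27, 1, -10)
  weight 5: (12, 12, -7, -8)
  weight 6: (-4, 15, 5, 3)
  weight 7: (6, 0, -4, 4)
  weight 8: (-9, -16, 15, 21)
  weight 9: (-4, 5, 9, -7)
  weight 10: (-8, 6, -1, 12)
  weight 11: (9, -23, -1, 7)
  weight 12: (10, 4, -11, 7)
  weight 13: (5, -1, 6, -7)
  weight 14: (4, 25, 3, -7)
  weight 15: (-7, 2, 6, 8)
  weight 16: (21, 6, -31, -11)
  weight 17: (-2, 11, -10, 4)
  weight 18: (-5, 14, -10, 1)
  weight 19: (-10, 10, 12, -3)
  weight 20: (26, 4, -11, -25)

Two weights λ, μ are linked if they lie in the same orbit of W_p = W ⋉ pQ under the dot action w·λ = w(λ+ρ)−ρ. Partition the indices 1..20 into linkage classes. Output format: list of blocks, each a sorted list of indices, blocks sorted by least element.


Root system D_4: the 4×4 matrix C matches after relabeling.

Ā_13 reps of the 20 weights (D_4, coords as presented):

  1: (0, 0, 2, 9);  2: (0, 0, 2, 9);  3: (1, 6, 1, 3);  4: (0, 0, 2, 9);  5: (0, 0, 7, 6);  6: (3, 3, 1, 3);  7: (0, 1, 3, 5);  8: (1, 2, 1, 5);  9: (3, 3, 1, 3);  10: (0, 0, 7, 6);  11: (0, 1, 3, 5);  12: (1, 6, 1, 3);  13: (0, 0, 7, 6);  14: (0, 1, 3, 5);  15: (3, 3, 1, 3);  16: (1, 2, 1, 5);  17: (1, 2, 1, 5);  18: (0, 0, 2, 9);  19: (0, 0, 2, 9);  20: (1, 2, 1, 5)

The 20 indices split into 6 linkage classes (same alcove rep ⇔ same W_13-dot-orbit):

[[1, 2, 4, 18, 19], [3, 12], [5, 10, 13], [6, 9, 15], [7, 11, 14], [8, 16, 17, 20]]


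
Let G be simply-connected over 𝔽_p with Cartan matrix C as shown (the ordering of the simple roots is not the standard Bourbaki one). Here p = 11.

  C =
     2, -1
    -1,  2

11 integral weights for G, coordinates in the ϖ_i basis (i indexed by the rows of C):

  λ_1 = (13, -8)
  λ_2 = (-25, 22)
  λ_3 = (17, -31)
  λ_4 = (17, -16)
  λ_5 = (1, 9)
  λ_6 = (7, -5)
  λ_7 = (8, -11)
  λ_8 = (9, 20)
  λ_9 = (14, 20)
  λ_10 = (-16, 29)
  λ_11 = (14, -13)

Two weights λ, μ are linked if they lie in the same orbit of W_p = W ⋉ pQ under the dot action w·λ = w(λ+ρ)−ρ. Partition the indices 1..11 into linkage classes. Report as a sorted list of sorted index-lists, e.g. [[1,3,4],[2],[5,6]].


Cartan matrix: type A_2 (|W|=6); un-permuting the 2 rows.

λ_j+ρ reflected into Ā_11 (⟨·,θ^∨⟩≤11); 2-tuples as given:

  1: (4, 4) · 2: (1, 9) · 3: (1, 7) · 4: (4, 4) · 5: (1, 9) · 6: (4, 4) · 7: (1, 9) · 8: (1, 9) · 9: (1, 7) · 10: (4, 4) · 11: (1, 7)

Partition of {1..11} into 3 W_11-dot-orbits:

[[1, 4, 6, 10], [2, 5, 7, 8], [3, 9, 11]]


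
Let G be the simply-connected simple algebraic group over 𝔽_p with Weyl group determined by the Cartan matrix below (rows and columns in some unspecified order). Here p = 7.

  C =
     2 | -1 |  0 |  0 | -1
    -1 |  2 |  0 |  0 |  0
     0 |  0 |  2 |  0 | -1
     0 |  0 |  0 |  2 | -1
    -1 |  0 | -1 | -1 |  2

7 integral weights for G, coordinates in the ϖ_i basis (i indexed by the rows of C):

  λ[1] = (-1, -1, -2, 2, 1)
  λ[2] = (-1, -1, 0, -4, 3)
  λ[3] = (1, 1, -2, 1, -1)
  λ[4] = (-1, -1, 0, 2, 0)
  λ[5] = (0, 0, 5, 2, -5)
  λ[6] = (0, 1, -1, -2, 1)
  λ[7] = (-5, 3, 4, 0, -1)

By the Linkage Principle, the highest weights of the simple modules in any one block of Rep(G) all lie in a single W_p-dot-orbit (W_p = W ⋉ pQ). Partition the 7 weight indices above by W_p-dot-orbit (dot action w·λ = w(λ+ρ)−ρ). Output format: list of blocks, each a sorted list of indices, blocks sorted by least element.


D_5 Cartan matrix, 5 simple roots permuted; ρ=(1,1,1,1,1).

Each λ_j+ρ reduced to Ā_7; 5-tuples below use C's row order:

  [1] (0, 0, 1, 3, 1);  [2] (0, 0, 1, 3, 1);  [3] (1, 2, 0, 1, 1);  [4] (0, 0, 1, 3, 1);  [5] (1, 2, 2, 1, 0);  [6] (1, 2, 0, 1, 1);  [7] (0, 0, 1, 3, 1)

Grouping the 7 weights by Ā_7-representative: 3 linkage classes.

[[1, 2, 4, 7], [3, 6], [5]]


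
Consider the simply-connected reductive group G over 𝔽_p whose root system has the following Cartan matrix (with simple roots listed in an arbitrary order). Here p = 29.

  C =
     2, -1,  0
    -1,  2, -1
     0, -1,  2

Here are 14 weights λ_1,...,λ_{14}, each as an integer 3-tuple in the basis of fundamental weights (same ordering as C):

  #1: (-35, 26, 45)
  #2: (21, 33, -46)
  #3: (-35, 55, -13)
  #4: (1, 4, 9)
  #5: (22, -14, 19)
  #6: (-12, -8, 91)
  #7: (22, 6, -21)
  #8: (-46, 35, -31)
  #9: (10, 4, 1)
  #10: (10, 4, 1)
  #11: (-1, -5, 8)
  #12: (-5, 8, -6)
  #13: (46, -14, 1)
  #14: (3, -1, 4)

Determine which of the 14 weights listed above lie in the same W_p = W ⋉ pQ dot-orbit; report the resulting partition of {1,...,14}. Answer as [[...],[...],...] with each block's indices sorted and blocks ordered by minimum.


A_3 Cartan matrix, 3 simple roots permuted; ρ=(1,1,1).

Each λ_j+ρ reduced to Ā_29; 3-tuples below use C's row order:

    λ_1 → (2, 5, 10)
    λ_2 → (11, 5, 2)
    λ_3 → (2, 5, 10)
    λ_4 → (2, 5, 10)
    λ_5 → (9, 13, 6)
    λ_6 → (11, 5, 2)
    λ_7 → (9, 13, 6)
    λ_8 → (9, 13, 6)
    λ_9 → (11, 5, 2)
    λ_10 → (11, 5, 2)
    λ_11 → (4, 0, 5)
    λ_12 → (4, 0, 5)
    λ_13 → (11, 5, 2)
    λ_14 → (4, 0, 5)

These 14 weights hit 4 W_29-dot-orbits; sizes (3, 5, 3, 3):

[[1, 3, 4], [2, 6, 9, 10, 13], [5, 7, 8], [11, 12, 14]]


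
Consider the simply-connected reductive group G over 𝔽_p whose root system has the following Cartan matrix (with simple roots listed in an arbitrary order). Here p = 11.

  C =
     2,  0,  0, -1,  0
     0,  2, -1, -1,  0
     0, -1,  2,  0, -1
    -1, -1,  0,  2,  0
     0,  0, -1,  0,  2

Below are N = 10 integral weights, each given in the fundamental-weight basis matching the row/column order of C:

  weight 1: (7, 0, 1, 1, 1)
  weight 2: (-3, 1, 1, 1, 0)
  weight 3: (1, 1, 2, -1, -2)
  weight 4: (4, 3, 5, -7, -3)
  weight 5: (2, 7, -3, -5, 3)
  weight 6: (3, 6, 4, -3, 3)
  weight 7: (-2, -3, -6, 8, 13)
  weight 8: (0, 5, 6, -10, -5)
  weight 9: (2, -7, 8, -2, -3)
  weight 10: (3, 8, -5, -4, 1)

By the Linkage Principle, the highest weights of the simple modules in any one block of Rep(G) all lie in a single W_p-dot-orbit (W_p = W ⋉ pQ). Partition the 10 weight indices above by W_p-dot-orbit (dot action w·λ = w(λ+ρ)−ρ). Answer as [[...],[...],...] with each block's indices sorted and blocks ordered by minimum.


Type A_5, rank 5, |W|=720; reorder rows/cols to standard.

Folding the 10 weights λ_j+ρ into Ā_11 (reps in the given 5-coord order):

  λ_1+ρ ↦ (4, 1, 0, 2, 2)
  λ_2+ρ ↦ (2, 2, 2, 0, 1)
  λ_3+ρ ↦ (2, 2, 2, 0, 1)
  λ_4+ρ ↦ (1, 2, 2, 3, 2)
  λ_5+ρ ↦ (1, 2, 2, 3, 2)
  λ_6+ρ ↦ (1, 2, 2, 3, 2)
  λ_7+ρ ↦ (1, 2, 2, 3, 2)
  λ_8+ρ ↦ (4, 1, 0, 2, 2)
  λ_9+ρ ↦ (4, 1, 0, 2, 2)
  λ_10+ρ ↦ (1, 2, 2, 3, 2)

These 10 weights hit 3 W_11-dot-orbits; sizes (3, 2, 5):

[[1, 8, 9], [2, 3], [4, 5, 6, 7, 10]]


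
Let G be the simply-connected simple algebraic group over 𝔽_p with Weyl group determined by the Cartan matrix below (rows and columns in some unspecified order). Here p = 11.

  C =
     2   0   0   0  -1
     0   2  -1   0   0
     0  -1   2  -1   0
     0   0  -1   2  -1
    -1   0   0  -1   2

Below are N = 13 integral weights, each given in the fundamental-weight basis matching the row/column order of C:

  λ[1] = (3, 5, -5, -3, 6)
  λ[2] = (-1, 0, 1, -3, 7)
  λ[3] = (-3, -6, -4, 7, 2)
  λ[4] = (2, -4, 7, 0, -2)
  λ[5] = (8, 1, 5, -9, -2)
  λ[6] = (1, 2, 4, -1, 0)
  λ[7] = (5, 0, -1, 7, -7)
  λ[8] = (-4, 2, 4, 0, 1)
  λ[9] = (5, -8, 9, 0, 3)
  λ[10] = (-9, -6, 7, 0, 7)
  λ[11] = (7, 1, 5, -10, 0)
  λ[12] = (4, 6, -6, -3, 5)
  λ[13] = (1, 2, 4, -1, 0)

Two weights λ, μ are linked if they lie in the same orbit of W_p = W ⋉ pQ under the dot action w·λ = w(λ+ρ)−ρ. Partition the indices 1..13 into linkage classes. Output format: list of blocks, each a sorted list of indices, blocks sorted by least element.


Type A_5, rank 5, |W|=720; reorder rows/cols to standard.

Ā_11 reps of the 13 weights (A_5, coords as presented):

  1: (4, 0, 2, 4, 1);  2: (0, 1, 0, 2, 6);  3: (2, 3, 5, 0, 1);  4: (2, 3, 5, 0, 1);  5: (0, 1, 0, 2, 6);  6: (2, 3, 5, 0, 1);  7: (0, 1, 0, 2, 6);  8: (2, 3, 5, 0, 1);  9: (4, 3, 0, 1, 0);  10: (2, 1, 2, 1, 0);  11: (0, 1, 0, 2, 6);  12: (4, 0, 2, 4, 1);  13: (2, 3, 5, 0, 1)

Grouping the 13 weights by Ā_11-representative: 5 linkage classes.

[[1, 12], [2, 5, 7, 11], [3, 4, 6, 8, 13], [9], [10]]


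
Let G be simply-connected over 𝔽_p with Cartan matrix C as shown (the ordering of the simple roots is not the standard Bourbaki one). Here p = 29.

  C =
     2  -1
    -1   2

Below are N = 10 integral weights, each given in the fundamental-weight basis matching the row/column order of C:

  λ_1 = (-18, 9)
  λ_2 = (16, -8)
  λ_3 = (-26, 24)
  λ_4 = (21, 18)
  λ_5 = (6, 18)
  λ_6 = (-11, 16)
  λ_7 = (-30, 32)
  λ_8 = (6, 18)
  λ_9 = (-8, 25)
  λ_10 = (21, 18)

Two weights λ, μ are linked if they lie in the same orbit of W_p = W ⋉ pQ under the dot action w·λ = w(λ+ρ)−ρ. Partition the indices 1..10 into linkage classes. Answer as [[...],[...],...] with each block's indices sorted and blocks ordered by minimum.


Root system A_2: the 2×2 matrix C matches after relabeling.

Ā_29 reps of the 10 weights (A_2, coords as presented):

  λ_1 → (10, 7)
  λ_2 → (10, 7)
  λ_3 → (25, 0)
  λ_4 → (10, 7)
  λ_5 → (7, 19)
  λ_6 → (10, 7)
  λ_7 → (25, 0)
  λ_8 → (7, 19)
  λ_9 → (7, 19)
  λ_10 → (10, 7)

Grouping the 10 weights by Ā_29-representative: 3 linkage classes.

[[1, 2, 4, 6, 10], [3, 7], [5, 8, 9]]


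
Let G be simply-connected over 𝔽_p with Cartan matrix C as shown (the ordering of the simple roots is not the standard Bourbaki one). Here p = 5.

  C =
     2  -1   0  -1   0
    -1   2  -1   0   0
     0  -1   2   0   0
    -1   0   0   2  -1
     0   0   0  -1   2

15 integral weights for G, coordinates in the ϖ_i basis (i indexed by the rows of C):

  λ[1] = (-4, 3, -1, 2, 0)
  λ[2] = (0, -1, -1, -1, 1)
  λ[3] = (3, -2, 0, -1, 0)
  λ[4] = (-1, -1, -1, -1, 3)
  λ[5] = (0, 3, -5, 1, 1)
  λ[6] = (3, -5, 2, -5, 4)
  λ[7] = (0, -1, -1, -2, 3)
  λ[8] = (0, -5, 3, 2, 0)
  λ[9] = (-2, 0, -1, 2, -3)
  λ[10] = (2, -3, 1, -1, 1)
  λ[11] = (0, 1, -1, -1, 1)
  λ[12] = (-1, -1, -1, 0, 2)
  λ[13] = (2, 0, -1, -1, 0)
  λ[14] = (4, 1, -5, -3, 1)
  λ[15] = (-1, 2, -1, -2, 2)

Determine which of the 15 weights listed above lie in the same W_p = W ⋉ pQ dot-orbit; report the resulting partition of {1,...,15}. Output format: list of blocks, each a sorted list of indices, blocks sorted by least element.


A_5 Cartan matrix, 5 simple roots permuted; ρ=(1,1,1,1,1).

Folding the 15 weights λ_j+ρ into Ā_5 (reps in the given 5-coord order):

  λ_1 → (3, 1, 0, 0, 1)
  λ_2 → (1, 0, 0, 0, 2)
  λ_3 → (3, 1, 0, 0, 1)
  λ_4 → (0, 0, 0, 0, 4)
  λ_5 → (1, 0, 0, 0, 2)
  λ_6 → (3, 1, 0, 0, 1)
  λ_7 → (0, 0, 0, 1, 3)
  λ_8 → (3, 1, 0, 0, 1)
  λ_9 → (1, 0, 0, 0, 2)
  λ_10 → (1, 2, 0, 0, 2)
  λ_11 → (1, 2, 0, 0, 2)
  λ_12 → (0, 0, 0, 1, 3)
  λ_13 → (3, 1, 0, 0, 1)
  λ_14 → (1, 2, 0, 0, 2)
  λ_15 → (1, 2, 0, 0, 2)

Linkage partition of the 15 weights (5 classes, p=5):

[[1, 3, 6, 8, 13], [2, 5, 9], [4], [7, 12], [10, 11, 14, 15]]


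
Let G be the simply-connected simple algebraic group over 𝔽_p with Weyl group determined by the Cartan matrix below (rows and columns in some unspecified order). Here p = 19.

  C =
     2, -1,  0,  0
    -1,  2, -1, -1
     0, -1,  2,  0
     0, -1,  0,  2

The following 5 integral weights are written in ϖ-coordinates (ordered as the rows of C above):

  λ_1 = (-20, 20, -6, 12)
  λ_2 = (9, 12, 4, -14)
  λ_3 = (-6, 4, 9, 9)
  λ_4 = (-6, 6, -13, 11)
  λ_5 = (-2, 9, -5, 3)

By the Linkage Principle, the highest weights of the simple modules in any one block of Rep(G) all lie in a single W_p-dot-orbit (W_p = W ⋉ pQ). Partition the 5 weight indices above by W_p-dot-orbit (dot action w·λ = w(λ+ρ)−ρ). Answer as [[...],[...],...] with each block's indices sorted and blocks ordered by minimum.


Cartan matrix: type D_4 (|W|=192); un-permuting the 4 rows.

λ_j+ρ reflected into Ā_19 (⟨·,θ^∨⟩≤19); 4-tuples as given:

  [1] (4, 0, 10, 2) · [2] (1, 5, 4, 4) · [3] (1, 5, 4, 4) · [4] (5, 5, 2, 2) · [5] (1, 5, 4, 4)

Partition of {1..5} into 3 W_19-dot-orbits:

[[1], [2, 3, 5], [4]]


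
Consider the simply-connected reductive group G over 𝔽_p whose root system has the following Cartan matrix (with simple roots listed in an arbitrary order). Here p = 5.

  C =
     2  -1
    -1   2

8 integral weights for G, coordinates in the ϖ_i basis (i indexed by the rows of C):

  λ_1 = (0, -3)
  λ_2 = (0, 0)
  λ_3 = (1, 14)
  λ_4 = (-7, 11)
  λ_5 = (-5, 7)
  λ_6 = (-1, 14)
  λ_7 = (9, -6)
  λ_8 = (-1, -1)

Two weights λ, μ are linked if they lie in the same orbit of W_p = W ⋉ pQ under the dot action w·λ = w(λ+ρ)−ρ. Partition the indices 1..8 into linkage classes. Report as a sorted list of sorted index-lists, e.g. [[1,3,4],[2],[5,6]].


Cartan matrix: type A_2 (|W|=6); un-permuting the 2 rows.

Ā_5 reps of the 8 weights (A_2, coords as presented):

    λ_1 → (1, 1)
    λ_2 → (1, 1)
    λ_3 → (2, 0)
    λ_4 → (1, 1)
    λ_5 → (1, 1)
    λ_6 → (0, 0)
    λ_7 → (0, 0)
    λ_8 → (0, 0)

The 8 indices split into 3 linkage classes (same alcove rep ⇔ same W_5-dot-orbit):

[[1, 2, 4, 5], [3], [6, 7, 8]]


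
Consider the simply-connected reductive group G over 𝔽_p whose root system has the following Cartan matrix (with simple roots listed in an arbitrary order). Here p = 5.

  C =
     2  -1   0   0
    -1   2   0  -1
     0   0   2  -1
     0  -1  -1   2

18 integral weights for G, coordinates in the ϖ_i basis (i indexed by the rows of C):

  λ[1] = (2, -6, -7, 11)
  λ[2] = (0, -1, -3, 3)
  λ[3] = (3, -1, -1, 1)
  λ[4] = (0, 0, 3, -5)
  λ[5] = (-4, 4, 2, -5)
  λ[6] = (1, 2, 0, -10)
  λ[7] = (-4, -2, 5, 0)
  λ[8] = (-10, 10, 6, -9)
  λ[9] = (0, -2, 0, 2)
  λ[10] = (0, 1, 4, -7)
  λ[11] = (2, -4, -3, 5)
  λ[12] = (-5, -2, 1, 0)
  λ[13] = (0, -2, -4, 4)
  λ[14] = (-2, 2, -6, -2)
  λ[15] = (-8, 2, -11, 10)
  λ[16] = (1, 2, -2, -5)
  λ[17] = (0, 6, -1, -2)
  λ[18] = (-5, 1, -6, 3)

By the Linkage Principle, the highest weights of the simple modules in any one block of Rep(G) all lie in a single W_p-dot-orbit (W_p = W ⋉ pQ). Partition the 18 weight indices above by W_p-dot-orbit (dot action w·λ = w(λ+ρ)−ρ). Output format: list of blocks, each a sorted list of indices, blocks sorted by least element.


Root system A_4: the 4×4 matrix C matches after relabeling.

Folding the 18 weights λ_j+ρ into Ā_5 (reps in the given 4-coord order):

  λ_1 → (3, 0, 1, 1);  λ_2 → (1, 0, 2, 2);  λ_3 → (3, 0, 1, 1);  λ_4 → (2, 1, 0, 1);  λ_5 → (1, 2, 1, 1);  λ_6 → (3, 0, 1, 1);  λ_7 → (0, 1, 1, 2);  λ_8 → (0, 1, 1, 2);  λ_9 → (0, 1, 1, 2);  λ_10 → (2, 1, 0, 1);  λ_11 → (1, 2, 1, 1);  λ_12 → (1, 0, 2, 2);  λ_13 → (0, 1, 3, 1);  λ_14 → (2, 1, 0, 1);  λ_15 → (0, 1, 1, 2);  λ_16 → (0, 1, 3, 1);  λ_17 → (1, 2, 1, 1);  λ_18 → (0, 1, 1, 2)

6 distinct reps among the 18 weights ⇒ 6 W_5-linkage classes:

[[1, 3, 6], [2, 12], [4, 10, 14], [5, 11, 17], [7, 8, 9, 15, 18], [13, 16]]


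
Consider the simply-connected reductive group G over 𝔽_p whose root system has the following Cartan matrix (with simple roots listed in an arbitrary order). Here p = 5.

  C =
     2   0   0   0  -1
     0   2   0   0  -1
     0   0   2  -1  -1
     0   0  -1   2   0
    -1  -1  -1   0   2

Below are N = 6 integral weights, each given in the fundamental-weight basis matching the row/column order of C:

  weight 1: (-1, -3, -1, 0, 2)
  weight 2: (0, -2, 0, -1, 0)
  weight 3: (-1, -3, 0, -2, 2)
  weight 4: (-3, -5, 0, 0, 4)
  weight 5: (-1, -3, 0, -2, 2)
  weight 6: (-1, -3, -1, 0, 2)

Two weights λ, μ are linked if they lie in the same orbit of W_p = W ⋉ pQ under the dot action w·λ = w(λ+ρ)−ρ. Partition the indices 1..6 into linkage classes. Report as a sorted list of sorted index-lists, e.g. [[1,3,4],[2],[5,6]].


C ↔ D_5 under row/col permutation; |W(D_5)| = 1920.

Alcove-folded reps (p=5, 6 weights, presented ϖ-order):

  [1] (0, 2, 0, 1, 1) · [2] (1, 1, 1, 0, 0) · [3] (0, 2, 0, 1, 1) · [4] (0, 2, 0, 1, 1) · [5] (0, 2, 0, 1, 1) · [6] (0, 2, 0, 1, 1)

Linkage partition of the 6 weights (2 classes, p=5):

[[1, 3, 4, 5, 6], [2]]


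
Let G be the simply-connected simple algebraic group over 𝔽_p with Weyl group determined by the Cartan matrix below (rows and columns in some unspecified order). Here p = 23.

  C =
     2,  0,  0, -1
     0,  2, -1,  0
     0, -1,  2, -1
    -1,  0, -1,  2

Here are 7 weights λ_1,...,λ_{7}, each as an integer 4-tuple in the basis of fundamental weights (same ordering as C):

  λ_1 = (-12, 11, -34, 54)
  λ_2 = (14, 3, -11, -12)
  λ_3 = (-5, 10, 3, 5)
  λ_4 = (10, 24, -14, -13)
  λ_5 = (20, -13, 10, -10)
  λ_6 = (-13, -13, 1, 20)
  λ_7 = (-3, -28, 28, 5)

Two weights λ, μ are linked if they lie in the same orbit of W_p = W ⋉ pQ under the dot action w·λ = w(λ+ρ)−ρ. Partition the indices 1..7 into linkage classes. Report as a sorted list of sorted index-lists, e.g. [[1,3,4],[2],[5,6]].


Dynkin diagram of C (from the 6 off-diagonal −1 entries): A_4.

Folding the 7 weights λ_j+ρ into Ā_23 (reps in the given 4-coord order):

  1: (11, 2, 9, 1);  2: (4, 11, 4, 2);  3: (4, 11, 4, 2);  4: (11, 2, 9, 1);  5: (11, 2, 9, 1);  6: (11, 2, 9, 1);  7: (4, 11, 4, 2)

These 7 weights hit 2 W_23-dot-orbits; sizes (4, 3):

[[1, 4, 5, 6], [2, 3, 7]]


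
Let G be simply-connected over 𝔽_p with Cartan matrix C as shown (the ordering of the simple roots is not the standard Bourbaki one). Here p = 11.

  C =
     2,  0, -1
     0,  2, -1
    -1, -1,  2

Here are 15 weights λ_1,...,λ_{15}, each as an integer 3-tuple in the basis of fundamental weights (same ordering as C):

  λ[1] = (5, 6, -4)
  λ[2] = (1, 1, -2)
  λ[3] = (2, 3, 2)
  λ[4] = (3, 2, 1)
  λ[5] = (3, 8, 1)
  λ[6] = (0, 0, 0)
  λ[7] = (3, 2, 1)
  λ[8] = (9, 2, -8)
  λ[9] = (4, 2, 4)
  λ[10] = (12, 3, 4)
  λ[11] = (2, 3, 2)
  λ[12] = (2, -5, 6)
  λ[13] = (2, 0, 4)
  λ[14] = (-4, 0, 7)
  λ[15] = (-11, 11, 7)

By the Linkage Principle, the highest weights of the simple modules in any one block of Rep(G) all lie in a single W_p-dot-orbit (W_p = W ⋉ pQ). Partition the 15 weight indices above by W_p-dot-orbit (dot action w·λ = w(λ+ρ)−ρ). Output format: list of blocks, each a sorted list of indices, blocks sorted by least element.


Cartan matrix: type A_3 (|W|=24); un-permuting the 3 rows.

λ_j+ρ reflected into Ā_11 (⟨·,θ^∨⟩≤11); 3-tuples as given:

  1: (3, 4, 3) · 2: (1, 1, 1) · 3: (3, 4, 3) · 4: (4, 3, 2) · 5: (0, 5, 2) · 6: (1, 1, 1) · 7: (4, 3, 2) · 8: (3, 4, 3) · 9: (3, 1, 5) · 10: (0, 5, 2) · 11: (3, 4, 3) · 12: (3, 4, 3) · 13: (3, 1, 5) · 14: (3, 1, 5) · 15: (1, 1, 1)

Linkage partition of the 15 weights (5 classes, p=11):

[[1, 3, 8, 11, 12], [2, 6, 15], [4, 7], [5, 10], [9, 13, 14]]


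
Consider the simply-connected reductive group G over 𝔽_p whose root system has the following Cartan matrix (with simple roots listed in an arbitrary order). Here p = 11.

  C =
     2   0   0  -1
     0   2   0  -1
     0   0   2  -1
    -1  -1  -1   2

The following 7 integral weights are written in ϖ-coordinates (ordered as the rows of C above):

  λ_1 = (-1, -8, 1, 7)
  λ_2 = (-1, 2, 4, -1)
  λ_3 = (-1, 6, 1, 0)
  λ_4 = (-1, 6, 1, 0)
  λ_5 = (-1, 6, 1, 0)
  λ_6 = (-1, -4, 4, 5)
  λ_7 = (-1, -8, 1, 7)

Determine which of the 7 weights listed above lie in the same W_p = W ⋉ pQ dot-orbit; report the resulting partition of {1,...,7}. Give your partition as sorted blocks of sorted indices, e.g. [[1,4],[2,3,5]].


C ↔ D_4 under row/col permutation; |W(D_4)| = 192.

Folding the 7 weights λ_j+ρ into Ā_11 (reps in the given 4-coord order):

  [1] (0, 7, 2, 1)
  [2] (0, 3, 5, 0)
  [3] (0, 7, 2, 1)
  [4] (0, 7, 2, 1)
  [5] (0, 7, 2, 1)
  [6] (0, 3, 5, 0)
  [7] (0, 7, 2, 1)

2 distinct reps among the 7 weights ⇒ 2 W_11-linkage classes:

[[1, 3, 4, 5, 7], [2, 6]]


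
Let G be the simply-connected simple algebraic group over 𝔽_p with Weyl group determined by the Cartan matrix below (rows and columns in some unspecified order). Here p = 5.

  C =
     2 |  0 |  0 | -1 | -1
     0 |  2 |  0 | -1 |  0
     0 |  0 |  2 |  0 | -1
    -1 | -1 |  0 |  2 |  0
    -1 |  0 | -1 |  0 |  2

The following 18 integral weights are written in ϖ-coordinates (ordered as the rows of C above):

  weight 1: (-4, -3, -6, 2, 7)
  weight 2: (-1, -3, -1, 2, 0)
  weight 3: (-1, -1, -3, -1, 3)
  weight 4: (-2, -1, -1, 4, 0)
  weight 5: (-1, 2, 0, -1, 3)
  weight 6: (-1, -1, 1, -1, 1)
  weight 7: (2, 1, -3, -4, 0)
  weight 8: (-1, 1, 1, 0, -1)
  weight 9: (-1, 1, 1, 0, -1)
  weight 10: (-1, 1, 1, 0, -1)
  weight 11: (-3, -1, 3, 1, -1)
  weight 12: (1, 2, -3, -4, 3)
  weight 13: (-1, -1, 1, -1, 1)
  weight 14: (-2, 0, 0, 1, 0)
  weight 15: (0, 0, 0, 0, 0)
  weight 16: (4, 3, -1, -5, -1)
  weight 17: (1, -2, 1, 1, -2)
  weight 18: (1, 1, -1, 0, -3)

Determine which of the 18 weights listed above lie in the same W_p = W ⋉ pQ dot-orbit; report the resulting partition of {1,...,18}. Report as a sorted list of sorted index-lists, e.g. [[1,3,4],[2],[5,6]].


C ↔ A_5 under row/col permutation; |W(A_5)| = 720.

Folding the 18 weights λ_j+ρ into Ā_5 (reps in the given 5-coord order):

  λ_1 → (0, 2, 2, 1, 0)
  λ_2 → (0, 2, 0, 1, 1)
  λ_3 → (0, 0, 2, 0, 2)
  λ_4 → (1, 0, 0, 4, 0)
  λ_5 → (0, 0, 2, 0, 2)
  λ_6 → (0, 0, 2, 0, 2)
  λ_7 → (1, 1, 1, 1, 0)
  λ_8 → (0, 2, 2, 1, 0)
  λ_9 → (0, 2, 2, 1, 0)
  λ_10 → (0, 2, 2, 1, 0)
  λ_11 → (0, 0, 2, 0, 2)
  λ_12 → (1, 1, 1, 1, 1)
  λ_13 → (0, 0, 2, 0, 2)
  λ_14 → (1, 1, 1, 1, 0)
  λ_15 → (1, 1, 1, 1, 1)
  λ_16 → (1, 0, 0, 4, 0)
  λ_17 → (1, 1, 1, 1, 1)
  λ_18 → (0, 2, 2, 1, 0)

6 distinct reps among the 18 weights ⇒ 6 W_5-linkage classes:

[[1, 8, 9, 10, 18], [2], [3, 5, 6, 11, 13], [4, 16], [7, 14], [12, 15, 17]]


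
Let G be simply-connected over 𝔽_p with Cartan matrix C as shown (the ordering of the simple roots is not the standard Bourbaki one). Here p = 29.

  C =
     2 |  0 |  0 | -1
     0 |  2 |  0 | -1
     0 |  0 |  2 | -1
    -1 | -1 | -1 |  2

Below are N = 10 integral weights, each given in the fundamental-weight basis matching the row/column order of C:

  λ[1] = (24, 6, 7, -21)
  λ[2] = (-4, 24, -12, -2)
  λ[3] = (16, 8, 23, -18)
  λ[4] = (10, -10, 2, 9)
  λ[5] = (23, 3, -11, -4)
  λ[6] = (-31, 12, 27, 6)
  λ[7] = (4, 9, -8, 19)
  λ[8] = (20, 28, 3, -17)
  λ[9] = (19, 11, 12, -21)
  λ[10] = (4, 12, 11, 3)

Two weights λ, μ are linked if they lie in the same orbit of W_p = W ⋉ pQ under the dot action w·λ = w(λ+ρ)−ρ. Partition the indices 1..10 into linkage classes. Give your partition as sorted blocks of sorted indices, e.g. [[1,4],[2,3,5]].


Dynkin diagram of C (from the 6 off-diagonal −1 entries): D_4.

λ_j+ρ reflected into Ā_29 (⟨·,θ^∨⟩≤29); 4-tuples as given:

  [1] (0, 8, 7, 5) · [2] (11, 9, 3, 1) · [3] (0, 8, 7, 5) · [4] (11, 9, 3, 1) · [5] (11, 9, 3, 1) · [6] (1, 4, 1, 5) · [7] (1, 4, 1, 5) · [8] (0, 8, 7, 5) · [9] (0, 8, 7, 5) · [10] (0, 8, 7, 5)

Linkage partition of the 10 weights (3 classes, p=29):

[[1, 3, 8, 9, 10], [2, 4, 5], [6, 7]]


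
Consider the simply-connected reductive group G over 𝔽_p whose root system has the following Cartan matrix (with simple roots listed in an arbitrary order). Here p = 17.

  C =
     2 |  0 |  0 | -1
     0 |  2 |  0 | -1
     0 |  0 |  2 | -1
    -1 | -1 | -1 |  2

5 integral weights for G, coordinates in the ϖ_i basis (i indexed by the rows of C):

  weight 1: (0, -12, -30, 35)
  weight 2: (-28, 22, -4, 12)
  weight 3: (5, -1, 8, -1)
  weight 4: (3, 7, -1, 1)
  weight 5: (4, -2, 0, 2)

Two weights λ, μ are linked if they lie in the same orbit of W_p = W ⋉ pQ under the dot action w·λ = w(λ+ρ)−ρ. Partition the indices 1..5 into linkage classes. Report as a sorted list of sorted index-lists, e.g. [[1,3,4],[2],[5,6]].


Cartan matrix: type D_4 (|W|=192); un-permuting the 4 rows.

W_17-reps of the 5 weights in Ā_17 (same 4-coord order as C):

  λ_1+ρ ↦ (5, 1, 1, 2) · λ_2+ρ ↦ (4, 8, 0, 2) · λ_3+ρ ↦ (6, 0, 9, 0) · λ_4+ρ ↦ (4, 8, 0, 2) · λ_5+ρ ↦ (5, 1, 1, 2)

The 5 indices split into 3 linkage classes (same alcove rep ⇔ same W_17-dot-orbit):

[[1, 5], [2, 4], [3]]


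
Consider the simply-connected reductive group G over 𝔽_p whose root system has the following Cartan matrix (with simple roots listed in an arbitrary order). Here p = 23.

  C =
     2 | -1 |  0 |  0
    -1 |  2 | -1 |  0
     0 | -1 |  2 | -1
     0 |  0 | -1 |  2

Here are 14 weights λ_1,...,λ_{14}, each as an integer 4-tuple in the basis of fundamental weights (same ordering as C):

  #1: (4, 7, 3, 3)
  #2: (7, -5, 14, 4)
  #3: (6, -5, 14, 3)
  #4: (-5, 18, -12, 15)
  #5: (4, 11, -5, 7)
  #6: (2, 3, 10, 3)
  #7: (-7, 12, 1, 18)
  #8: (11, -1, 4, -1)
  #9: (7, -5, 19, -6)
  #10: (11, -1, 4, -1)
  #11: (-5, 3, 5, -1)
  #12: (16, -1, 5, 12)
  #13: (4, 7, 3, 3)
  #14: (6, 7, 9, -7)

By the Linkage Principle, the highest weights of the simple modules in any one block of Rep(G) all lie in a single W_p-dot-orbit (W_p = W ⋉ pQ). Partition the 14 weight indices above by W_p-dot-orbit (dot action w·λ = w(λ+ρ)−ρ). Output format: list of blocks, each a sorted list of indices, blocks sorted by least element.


A_4 Cartan matrix, 4 simple roots permuted; ρ=(1,1,1,1).

W_23-reps of the 14 weights in Ā_23 (same 4-coord order as C):

  λ_1 → (5, 8, 4, 4) · λ_2 → (3, 4, 11, 4) · λ_3 → (3, 4, 11, 4) · λ_4 → (3, 4, 11, 4) · λ_5 → (5, 8, 4, 4) · λ_6 → (3, 4, 11, 4) · λ_7 → (5, 2, 2, 8) · λ_8 → (12, 0, 5, 0) · λ_9 → (3, 4, 11, 4) · λ_10 → (12, 0, 5, 0) · λ_11 → (4, 0, 6, 0) · λ_12 → (4, 0, 6, 0) · λ_13 → (5, 8, 4, 4) · λ_14 → (5, 8, 4, 4)

Grouping the 14 weights by Ā_23-representative: 5 linkage classes.

[[1, 5, 13, 14], [2, 3, 4, 6, 9], [7], [8, 10], [11, 12]]


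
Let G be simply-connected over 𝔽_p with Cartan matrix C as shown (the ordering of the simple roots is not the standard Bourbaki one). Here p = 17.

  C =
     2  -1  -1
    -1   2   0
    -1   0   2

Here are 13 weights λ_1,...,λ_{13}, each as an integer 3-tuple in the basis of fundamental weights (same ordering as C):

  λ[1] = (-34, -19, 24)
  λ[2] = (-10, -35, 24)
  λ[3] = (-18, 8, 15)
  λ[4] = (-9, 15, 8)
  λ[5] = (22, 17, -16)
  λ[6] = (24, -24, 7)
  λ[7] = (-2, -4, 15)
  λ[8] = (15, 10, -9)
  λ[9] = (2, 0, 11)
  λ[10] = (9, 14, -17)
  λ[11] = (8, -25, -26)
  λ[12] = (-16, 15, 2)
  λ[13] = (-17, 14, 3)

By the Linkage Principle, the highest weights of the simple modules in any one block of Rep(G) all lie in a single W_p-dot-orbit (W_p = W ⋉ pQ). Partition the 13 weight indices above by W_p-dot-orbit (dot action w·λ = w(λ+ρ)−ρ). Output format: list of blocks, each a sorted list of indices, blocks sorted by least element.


Dynkin diagram of C (from the 4 off-diagonal −1 entries): A_3.

Each λ_j+ρ reduced to Ā_17; 3-tuples below use C's row order:

  λ_1+ρ ↦ (8, 8, 1)
  λ_2+ρ ↦ (8, 8, 1)
  λ_3+ρ ↦ (8, 8, 1)
  λ_4+ρ ↦ (8, 8, 1)
  λ_5+ρ ↦ (6, 1, 2)
  λ_6+ρ ↦ (6, 1, 2)
  λ_7+ρ ↦ (3, 1, 12)
  λ_8+ρ ↦ (6, 1, 2)
  λ_9+ρ ↦ (3, 1, 12)
  λ_10+ρ ↦ (6, 1, 2)
  λ_11+ρ ↦ (6, 1, 2)
  λ_12+ρ ↦ (3, 1, 12)
  λ_13+ρ ↦ (3, 1, 12)

Grouping the 13 weights by Ā_17-representative: 3 linkage classes.

[[1, 2, 3, 4], [5, 6, 8, 10, 11], [7, 9, 12, 13]]
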